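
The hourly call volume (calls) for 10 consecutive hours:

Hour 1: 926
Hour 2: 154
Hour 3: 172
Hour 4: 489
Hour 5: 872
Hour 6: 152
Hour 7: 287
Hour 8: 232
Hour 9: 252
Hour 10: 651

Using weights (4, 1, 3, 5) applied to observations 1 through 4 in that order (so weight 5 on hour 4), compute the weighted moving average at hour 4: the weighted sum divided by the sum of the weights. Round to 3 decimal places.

Weighted sum: 4·926 + 1·154 + 3·172 + 5·489 = 3704 + 154 + 516 + 2445 = 6819
Weight total: 4 + 1 + 3 + 5 = 13
WMA = 6819 / 13 = 524.538

524.538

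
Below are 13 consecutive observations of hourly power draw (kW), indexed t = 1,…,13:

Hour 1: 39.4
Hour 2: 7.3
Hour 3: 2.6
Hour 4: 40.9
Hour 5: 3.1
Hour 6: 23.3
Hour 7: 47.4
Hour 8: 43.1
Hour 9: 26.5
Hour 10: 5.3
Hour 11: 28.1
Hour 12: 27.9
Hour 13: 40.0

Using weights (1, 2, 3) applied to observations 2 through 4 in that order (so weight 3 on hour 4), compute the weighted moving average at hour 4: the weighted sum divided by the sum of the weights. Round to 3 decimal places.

Weighted sum: 1·7.3 + 2·2.6 + 3·40.9 = 7.3 + 5.2 + 122.7 = 135.2
Weight total: 1 + 2 + 3 = 6
WMA = 135.2 / 6 = 22.533

22.533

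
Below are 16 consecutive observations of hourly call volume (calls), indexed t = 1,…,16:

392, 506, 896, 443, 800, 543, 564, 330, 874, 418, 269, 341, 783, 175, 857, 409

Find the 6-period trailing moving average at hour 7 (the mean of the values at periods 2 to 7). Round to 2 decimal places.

625.33

Sum of periods 2–7: 506 + 896 + 443 + 800 + 543 + 564 = 3752
Divide by 6: 3752 / 6 = 625.33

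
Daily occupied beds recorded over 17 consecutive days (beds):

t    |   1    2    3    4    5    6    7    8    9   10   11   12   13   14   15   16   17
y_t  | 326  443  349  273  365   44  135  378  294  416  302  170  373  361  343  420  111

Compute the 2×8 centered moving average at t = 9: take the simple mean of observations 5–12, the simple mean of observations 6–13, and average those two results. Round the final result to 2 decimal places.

263.50

Sum over 5–12: 365 + 44 + 135 + 378 + 294 + 416 + 302 + 170 = 2104
Sum over 6–13: 44 + 135 + 378 + 294 + 416 + 302 + 170 + 373 = 2112
CMA at t=9 = (2104 + 2112) / (2·8) = 4216 / 16 = 263.50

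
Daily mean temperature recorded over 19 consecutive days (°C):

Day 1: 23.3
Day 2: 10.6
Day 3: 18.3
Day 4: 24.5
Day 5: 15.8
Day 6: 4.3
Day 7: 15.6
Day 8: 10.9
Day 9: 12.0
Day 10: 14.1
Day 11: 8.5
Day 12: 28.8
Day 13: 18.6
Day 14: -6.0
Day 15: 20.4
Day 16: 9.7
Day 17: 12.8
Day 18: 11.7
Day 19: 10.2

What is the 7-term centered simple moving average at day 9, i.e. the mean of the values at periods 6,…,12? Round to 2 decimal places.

Sum of periods 6–12: 4.3 + 15.6 + 10.9 + 12.0 + 14.1 + 8.5 + 28.8 = 94.2
Divide by 7: 94.2 / 7 = 13.46

13.46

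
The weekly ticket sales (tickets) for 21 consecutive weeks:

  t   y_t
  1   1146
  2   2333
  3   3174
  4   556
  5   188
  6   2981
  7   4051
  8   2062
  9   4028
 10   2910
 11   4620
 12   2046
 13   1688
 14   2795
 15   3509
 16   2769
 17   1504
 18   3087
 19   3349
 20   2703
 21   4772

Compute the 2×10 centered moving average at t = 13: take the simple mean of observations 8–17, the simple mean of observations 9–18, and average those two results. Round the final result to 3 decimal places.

Sum over 8–17: 2062 + 4028 + 2910 + 4620 + 2046 + 1688 + 2795 + 3509 + 2769 + 1504 = 27931
Sum over 9–18: 4028 + 2910 + 4620 + 2046 + 1688 + 2795 + 3509 + 2769 + 1504 + 3087 = 28956
CMA at t=13 = (27931 + 28956) / (2·10) = 56887 / 20 = 2844.350

2844.350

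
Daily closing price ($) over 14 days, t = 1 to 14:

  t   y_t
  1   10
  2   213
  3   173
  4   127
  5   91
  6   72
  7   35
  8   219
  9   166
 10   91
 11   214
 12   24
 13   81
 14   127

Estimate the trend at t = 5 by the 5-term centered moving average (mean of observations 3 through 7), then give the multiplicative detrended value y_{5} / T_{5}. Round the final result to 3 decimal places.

0.914

Trend T_5 = (173 + 127 + 91 + 72 + 35) / 5 = 498/5 = 99.60000
Ratio to trend: 91 / 99.60000 = 0.914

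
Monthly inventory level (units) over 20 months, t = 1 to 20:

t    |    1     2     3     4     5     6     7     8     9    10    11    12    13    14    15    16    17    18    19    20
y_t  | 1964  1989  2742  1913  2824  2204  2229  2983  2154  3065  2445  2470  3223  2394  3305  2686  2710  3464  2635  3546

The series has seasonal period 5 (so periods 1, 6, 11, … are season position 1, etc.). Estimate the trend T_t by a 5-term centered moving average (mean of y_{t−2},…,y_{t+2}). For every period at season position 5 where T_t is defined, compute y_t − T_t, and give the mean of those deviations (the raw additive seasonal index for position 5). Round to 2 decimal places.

Season position 5 occurs at t = 5, 10, 15 (where T_t is defined).
t=5: T_5 = 2382.4000; y_5 − T_5 = 2824 − 2382.4000 = 441.6000
t=10: T_10 = 2623.4000; y_10 − T_10 = 3065 − 2623.4000 = 441.6000
t=15: T_15 = 2863.6000; y_15 − T_15 = 3305 − 2863.6000 = 441.4000
Mean deviation: (441.6000 + 441.6000 + 441.4000) / 3 = 441.53

441.53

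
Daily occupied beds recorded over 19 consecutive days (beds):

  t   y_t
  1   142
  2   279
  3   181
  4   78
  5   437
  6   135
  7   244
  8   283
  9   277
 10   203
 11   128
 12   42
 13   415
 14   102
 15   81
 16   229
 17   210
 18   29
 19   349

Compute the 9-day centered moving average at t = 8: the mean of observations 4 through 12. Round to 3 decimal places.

Sum of periods 4–12: 78 + 437 + 135 + 244 + 283 + 277 + 203 + 128 + 42 = 1827
Divide by 9: 1827 / 9 = 203.000

203.000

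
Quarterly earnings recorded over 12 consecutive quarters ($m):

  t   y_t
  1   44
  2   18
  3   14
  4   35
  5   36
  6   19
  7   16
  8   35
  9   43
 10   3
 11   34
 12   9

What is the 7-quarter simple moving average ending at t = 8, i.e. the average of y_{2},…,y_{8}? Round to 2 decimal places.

Sum of periods 2–8: 18 + 14 + 35 + 36 + 19 + 16 + 35 = 173
Divide by 7: 173 / 7 = 24.71

24.71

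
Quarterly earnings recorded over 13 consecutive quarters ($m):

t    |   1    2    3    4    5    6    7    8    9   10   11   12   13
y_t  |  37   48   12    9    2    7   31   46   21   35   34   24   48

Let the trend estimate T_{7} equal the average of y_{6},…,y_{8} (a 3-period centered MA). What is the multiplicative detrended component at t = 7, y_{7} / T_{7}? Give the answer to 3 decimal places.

Trend T_7 = (7 + 31 + 46) / 3 = 84/3 = 28.00000
Ratio to trend: 31 / 28.00000 = 1.107

1.107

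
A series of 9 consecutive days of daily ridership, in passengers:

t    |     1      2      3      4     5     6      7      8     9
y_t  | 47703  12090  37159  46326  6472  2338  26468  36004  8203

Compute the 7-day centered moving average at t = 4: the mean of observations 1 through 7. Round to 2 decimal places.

Sum of periods 1–7: 47703 + 12090 + 37159 + 46326 + 6472 + 2338 + 26468 = 178556
Divide by 7: 178556 / 7 = 25508.00

25508.00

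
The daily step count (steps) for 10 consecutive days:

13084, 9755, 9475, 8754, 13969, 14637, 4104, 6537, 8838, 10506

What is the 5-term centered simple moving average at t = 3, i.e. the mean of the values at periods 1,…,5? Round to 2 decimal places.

Sum of periods 1–5: 13084 + 9755 + 9475 + 8754 + 13969 = 55037
Divide by 5: 55037 / 5 = 11007.40

11007.40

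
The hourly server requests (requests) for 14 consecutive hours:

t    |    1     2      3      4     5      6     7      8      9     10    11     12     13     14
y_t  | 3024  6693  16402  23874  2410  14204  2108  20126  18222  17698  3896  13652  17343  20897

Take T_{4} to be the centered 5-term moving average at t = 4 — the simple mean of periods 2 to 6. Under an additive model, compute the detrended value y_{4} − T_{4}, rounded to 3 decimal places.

11157.400

Trend T_4 = (6693 + 16402 + 23874 + 2410 + 14204) / 5 = 63583/5 = 12716.60000
Detrended value: 23874 − 12716.60000 = 11157.400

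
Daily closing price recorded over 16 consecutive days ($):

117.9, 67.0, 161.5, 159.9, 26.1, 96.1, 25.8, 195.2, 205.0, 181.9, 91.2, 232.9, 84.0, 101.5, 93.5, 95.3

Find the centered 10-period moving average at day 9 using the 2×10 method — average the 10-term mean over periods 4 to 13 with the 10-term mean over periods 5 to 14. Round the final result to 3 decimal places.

Sum over 4–13: 159.9 + 26.1 + 96.1 + 25.8 + 195.2 + 205.0 + 181.9 + 91.2 + 232.9 + 84.0 = 1298.1
Sum over 5–14: 26.1 + 96.1 + 25.8 + 195.2 + 205.0 + 181.9 + 91.2 + 232.9 + 84.0 + 101.5 = 1239.7
CMA at t=9 = (1298.1 + 1239.7) / (2·10) = 2537.8 / 20 = 126.890

126.890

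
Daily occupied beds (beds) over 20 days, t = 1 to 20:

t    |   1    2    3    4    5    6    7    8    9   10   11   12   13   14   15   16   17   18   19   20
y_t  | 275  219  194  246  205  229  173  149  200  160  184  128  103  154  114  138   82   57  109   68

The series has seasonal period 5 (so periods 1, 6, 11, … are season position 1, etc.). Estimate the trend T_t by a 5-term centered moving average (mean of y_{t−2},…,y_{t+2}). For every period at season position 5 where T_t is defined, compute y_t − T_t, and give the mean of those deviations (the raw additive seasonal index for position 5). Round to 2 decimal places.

Season position 5 occurs at t = 5, 10, 15 (where T_t is defined).
t=5: T_5 = 209.4000; y_5 − T_5 = 205 − 209.4000 = -4.4000
t=10: T_10 = 164.2000; y_10 − T_10 = 160 − 164.2000 = -4.2000
t=15: T_15 = 118.2000; y_15 − T_15 = 114 − 118.2000 = -4.2000
Mean deviation: (-4.4000 + -4.2000 + -4.2000) / 3 = -4.27

-4.27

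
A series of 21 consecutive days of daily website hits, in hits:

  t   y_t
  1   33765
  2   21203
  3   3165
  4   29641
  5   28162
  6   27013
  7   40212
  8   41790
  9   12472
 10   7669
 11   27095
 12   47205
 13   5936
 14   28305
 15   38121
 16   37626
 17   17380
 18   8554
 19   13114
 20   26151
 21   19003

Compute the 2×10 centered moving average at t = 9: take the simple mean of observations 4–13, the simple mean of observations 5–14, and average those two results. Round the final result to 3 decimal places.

26652.700

Sum over 4–13: 29641 + 28162 + 27013 + 40212 + 41790 + 12472 + 7669 + 27095 + 47205 + 5936 = 267195
Sum over 5–14: 28162 + 27013 + 40212 + 41790 + 12472 + 7669 + 27095 + 47205 + 5936 + 28305 = 265859
CMA at t=9 = (267195 + 265859) / (2·10) = 533054 / 20 = 26652.700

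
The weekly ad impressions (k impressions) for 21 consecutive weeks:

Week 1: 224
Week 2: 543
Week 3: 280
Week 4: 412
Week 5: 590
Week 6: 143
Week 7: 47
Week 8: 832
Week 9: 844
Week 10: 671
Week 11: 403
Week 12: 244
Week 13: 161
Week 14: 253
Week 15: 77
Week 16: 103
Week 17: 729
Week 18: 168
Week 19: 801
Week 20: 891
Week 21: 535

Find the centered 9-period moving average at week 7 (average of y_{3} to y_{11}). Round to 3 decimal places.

469.111

Sum of periods 3–11: 280 + 412 + 590 + 143 + 47 + 832 + 844 + 671 + 403 = 4222
Divide by 9: 4222 / 9 = 469.111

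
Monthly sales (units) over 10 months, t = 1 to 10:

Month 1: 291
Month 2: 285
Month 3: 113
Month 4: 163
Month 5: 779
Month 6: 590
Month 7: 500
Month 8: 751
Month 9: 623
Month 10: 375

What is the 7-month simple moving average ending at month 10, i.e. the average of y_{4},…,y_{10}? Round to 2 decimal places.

Sum of periods 4–10: 163 + 779 + 590 + 500 + 751 + 623 + 375 = 3781
Divide by 7: 3781 / 7 = 540.14

540.14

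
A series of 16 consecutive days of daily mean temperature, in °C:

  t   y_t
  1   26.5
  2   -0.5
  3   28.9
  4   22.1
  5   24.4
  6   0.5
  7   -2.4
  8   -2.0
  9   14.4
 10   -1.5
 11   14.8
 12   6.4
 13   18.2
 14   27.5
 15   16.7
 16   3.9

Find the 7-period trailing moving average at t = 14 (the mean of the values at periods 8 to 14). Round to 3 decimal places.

11.114

Sum of periods 8–14: (-2.0) + 14.4 + (-1.5) + 14.8 + 6.4 + 18.2 + 27.5 = 77.8
Divide by 7: 77.8 / 7 = 11.114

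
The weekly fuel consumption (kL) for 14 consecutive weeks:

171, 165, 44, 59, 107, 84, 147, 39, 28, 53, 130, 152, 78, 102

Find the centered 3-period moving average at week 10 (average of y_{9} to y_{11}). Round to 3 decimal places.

70.333

Sum of periods 9–11: 28 + 53 + 130 = 211
Divide by 3: 211 / 3 = 70.333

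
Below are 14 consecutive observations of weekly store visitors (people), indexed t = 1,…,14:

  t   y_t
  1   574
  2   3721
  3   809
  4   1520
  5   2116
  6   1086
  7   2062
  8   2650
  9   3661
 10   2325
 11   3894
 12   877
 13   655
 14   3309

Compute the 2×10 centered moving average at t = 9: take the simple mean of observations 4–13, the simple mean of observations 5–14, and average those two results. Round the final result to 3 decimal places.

2174.050

Sum over 4–13: 1520 + 2116 + 1086 + 2062 + 2650 + 3661 + 2325 + 3894 + 877 + 655 = 20846
Sum over 5–14: 2116 + 1086 + 2062 + 2650 + 3661 + 2325 + 3894 + 877 + 655 + 3309 = 22635
CMA at t=9 = (20846 + 22635) / (2·10) = 43481 / 20 = 2174.050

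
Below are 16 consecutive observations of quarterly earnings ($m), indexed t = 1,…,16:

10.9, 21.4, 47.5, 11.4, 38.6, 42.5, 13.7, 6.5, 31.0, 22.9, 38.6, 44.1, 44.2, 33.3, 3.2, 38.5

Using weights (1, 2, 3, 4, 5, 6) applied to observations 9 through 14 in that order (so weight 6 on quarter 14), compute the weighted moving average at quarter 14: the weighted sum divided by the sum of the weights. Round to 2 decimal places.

Weighted sum: 1·31.0 + 2·22.9 + 3·38.6 + 4·44.1 + 5·44.2 + 6·33.3 = 31.0 + 45.8 + 115.8 + 176.4 + 221.0 + 199.8 = 789.8
Weight total: 1 + 2 + 3 + 4 + 5 + 6 = 21
WMA = 789.8 / 21 = 37.61

37.61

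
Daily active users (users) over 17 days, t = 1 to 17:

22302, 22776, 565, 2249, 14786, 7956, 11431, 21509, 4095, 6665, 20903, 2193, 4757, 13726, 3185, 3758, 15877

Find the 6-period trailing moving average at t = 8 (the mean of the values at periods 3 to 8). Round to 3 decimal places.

9749.333

Sum of periods 3–8: 565 + 2249 + 14786 + 7956 + 11431 + 21509 = 58496
Divide by 6: 58496 / 6 = 9749.333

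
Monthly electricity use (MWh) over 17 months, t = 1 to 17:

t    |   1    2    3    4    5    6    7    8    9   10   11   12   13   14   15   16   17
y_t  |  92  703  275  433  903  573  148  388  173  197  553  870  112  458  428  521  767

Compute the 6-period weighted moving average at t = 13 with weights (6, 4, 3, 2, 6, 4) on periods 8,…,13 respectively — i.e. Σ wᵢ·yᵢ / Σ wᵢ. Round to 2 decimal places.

Weighted sum: 6·388 + 4·173 + 3·197 + 2·553 + 6·870 + 4·112 = 2328 + 692 + 591 + 1106 + 5220 + 448 = 10385
Weight total: 6 + 4 + 3 + 2 + 6 + 4 = 25
WMA = 10385 / 25 = 415.40

415.40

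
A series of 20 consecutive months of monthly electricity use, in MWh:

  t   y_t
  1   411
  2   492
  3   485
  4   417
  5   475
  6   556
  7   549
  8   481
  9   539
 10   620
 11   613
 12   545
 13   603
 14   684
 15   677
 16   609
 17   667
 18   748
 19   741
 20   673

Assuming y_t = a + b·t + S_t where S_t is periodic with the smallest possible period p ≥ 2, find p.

First differences y_{t+1} − y_t: 81, -7, -68, 58, 81, -7, -68, 58, 81, -7, …
The difference pattern repeats every 4 terms and not for any smaller step, so p = 4.

4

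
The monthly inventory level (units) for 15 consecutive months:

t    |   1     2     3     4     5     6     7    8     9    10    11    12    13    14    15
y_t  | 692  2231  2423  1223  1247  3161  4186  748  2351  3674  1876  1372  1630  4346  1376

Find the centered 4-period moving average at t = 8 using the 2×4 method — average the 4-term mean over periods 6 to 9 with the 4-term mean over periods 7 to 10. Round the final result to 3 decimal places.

Sum over 6–9: 3161 + 4186 + 748 + 2351 = 10446
Sum over 7–10: 4186 + 748 + 2351 + 3674 = 10959
CMA at t=8 = (10446 + 10959) / (2·4) = 21405 / 8 = 2675.625

2675.625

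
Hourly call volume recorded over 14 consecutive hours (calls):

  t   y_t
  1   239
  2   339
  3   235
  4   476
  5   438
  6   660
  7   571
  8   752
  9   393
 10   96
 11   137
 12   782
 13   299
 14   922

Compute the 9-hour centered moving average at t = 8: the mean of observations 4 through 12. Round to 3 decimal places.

Sum of periods 4–12: 476 + 438 + 660 + 571 + 752 + 393 + 96 + 137 + 782 = 4305
Divide by 9: 4305 / 9 = 478.333

478.333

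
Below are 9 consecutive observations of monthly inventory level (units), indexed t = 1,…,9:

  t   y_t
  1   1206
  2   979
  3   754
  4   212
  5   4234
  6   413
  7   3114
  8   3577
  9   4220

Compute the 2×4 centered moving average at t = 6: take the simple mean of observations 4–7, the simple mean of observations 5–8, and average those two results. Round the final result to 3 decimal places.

2413.875

Sum over 4–7: 212 + 4234 + 413 + 3114 = 7973
Sum over 5–8: 4234 + 413 + 3114 + 3577 = 11338
CMA at t=6 = (7973 + 11338) / (2·4) = 19311 / 8 = 2413.875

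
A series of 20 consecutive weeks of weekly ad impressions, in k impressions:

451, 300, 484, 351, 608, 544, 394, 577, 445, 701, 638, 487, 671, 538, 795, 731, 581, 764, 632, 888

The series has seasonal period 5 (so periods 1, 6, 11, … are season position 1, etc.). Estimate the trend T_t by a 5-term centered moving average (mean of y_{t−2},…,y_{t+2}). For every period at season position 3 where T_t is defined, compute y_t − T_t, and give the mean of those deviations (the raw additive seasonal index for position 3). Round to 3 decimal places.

45.000

Season position 3 occurs at t = 3, 8, 13, 18 (where T_t is defined).
t=3: T_3 = 438.80000; y_3 − T_3 = 484 − 438.80000 = 45.20000
t=8: T_8 = 532.20000; y_8 − T_8 = 577 − 532.20000 = 44.80000
t=13: T_13 = 625.80000; y_13 − T_13 = 671 − 625.80000 = 45.20000
t=18: T_18 = 719.20000; y_18 − T_18 = 764 − 719.20000 = 44.80000
Mean deviation: (45.20000 + 44.80000 + 45.20000 + 44.80000) / 4 = 45.000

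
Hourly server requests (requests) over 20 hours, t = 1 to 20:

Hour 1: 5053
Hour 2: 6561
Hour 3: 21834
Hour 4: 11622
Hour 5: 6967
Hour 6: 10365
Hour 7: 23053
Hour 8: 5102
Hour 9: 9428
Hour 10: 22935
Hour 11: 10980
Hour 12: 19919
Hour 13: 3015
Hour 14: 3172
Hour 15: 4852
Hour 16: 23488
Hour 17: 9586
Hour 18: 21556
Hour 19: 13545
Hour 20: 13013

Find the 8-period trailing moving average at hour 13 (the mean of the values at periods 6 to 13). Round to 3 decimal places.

13099.625

Sum of periods 6–13: 10365 + 23053 + 5102 + 9428 + 22935 + 10980 + 19919 + 3015 = 104797
Divide by 8: 104797 / 8 = 13099.625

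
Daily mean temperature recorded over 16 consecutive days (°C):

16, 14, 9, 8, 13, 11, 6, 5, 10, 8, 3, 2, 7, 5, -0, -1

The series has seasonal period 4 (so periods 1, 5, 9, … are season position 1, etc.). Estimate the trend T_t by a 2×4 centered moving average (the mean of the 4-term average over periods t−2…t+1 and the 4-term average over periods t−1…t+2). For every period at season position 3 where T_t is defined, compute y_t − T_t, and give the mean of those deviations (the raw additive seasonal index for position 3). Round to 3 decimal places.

-2.375

Season position 3 occurs at t = 3, 7, 11 (where T_t is defined).
t=3: T_3 = 11.37500; y_3 − T_3 = 9 − 11.37500 = -2.37500
t=7: T_7 = 8.37500; y_7 − T_7 = 6 − 8.37500 = -2.37500
t=11: T_11 = 5.37500; y_11 − T_11 = 3 − 5.37500 = -2.37500
Mean deviation: (-2.37500 + -2.37500 + -2.37500) / 3 = -2.375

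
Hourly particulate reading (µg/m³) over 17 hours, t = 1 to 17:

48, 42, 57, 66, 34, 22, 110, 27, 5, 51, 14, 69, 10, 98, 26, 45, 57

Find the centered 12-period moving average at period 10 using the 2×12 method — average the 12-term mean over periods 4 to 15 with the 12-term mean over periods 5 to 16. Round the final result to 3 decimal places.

43.458

Sum over 4–15: 66 + 34 + 22 + 110 + 27 + 5 + 51 + 14 + 69 + 10 + 98 + 26 = 532
Sum over 5–16: 34 + 22 + 110 + 27 + 5 + 51 + 14 + 69 + 10 + 98 + 26 + 45 = 511
CMA at t=10 = (532 + 511) / (2·12) = 1043 / 24 = 43.458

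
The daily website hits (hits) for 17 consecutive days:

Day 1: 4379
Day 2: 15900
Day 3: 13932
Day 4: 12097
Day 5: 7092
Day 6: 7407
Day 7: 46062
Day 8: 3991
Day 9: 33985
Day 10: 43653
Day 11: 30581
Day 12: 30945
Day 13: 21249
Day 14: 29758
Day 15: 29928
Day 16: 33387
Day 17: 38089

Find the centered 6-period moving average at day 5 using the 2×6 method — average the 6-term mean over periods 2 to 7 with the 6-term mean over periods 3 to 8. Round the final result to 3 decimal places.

16089.250

Sum over 2–7: 15900 + 13932 + 12097 + 7092 + 7407 + 46062 = 102490
Sum over 3–8: 13932 + 12097 + 7092 + 7407 + 46062 + 3991 = 90581
CMA at t=5 = (102490 + 90581) / (2·6) = 193071 / 12 = 16089.250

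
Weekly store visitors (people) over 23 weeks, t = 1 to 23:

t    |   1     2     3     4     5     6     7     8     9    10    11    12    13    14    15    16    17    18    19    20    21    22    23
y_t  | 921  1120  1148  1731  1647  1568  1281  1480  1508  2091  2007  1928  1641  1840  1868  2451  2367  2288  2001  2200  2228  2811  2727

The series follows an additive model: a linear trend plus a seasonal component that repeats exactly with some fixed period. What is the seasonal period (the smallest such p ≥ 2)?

First differences y_{t+1} − y_t: 199, 28, 583, -84, -79, -287, 199, 28, 583, -84, -79, -287, 199, 28, …
The difference pattern repeats every 6 terms and not for any smaller step, so p = 6.

6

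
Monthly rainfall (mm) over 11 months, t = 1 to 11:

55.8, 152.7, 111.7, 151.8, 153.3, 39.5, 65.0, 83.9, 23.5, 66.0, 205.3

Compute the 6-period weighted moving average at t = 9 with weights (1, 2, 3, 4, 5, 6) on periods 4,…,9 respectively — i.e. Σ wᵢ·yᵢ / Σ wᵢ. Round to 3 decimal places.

66.543

Weighted sum: 1·151.8 + 2·153.3 + 3·39.5 + 4·65.0 + 5·83.9 + 6·23.5 = 151.8 + 306.6 + 118.5 + 260.0 + 419.5 + 141.0 = 1397.4
Weight total: 1 + 2 + 3 + 4 + 5 + 6 = 21
WMA = 1397.4 / 21 = 66.543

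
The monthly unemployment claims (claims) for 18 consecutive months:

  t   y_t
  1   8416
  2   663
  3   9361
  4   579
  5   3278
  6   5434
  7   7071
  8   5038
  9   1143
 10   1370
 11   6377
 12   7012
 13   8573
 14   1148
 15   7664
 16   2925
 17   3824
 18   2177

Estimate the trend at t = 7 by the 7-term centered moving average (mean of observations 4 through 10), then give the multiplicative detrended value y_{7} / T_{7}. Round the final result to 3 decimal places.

Trend T_7 = (579 + 3278 + 5434 + 7071 + 5038 + 1143 + 1370) / 7 = 23913/7 = 3416.14286
Ratio to trend: 7071 / 3416.14286 = 2.070

2.070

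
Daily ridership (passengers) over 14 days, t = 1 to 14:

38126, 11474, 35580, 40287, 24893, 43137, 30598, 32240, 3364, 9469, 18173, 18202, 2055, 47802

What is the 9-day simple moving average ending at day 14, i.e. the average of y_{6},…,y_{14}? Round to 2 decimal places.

22782.22

Sum of periods 6–14: 43137 + 30598 + 32240 + 3364 + 9469 + 18173 + 18202 + 2055 + 47802 = 205040
Divide by 9: 205040 / 9 = 22782.22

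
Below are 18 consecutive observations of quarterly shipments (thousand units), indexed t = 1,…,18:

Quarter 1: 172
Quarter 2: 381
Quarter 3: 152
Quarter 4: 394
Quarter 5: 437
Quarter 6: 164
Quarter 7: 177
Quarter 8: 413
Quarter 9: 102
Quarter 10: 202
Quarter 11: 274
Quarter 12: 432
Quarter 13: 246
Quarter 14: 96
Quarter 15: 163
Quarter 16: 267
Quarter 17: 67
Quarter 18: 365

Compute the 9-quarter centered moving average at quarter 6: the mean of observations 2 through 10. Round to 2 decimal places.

269.11

Sum of periods 2–10: 381 + 152 + 394 + 437 + 164 + 177 + 413 + 102 + 202 = 2422
Divide by 9: 2422 / 9 = 269.11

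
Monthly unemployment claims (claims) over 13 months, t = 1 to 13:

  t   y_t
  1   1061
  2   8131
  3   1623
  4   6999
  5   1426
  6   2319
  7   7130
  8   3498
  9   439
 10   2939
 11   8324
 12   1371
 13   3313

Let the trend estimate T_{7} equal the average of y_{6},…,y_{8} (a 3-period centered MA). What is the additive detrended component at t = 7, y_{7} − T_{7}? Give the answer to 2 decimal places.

2814.33

Trend T_7 = (2319 + 7130 + 3498) / 3 = 12947/3 = 4315.6667
Detrended value: 7130 − 4315.6667 = 2814.33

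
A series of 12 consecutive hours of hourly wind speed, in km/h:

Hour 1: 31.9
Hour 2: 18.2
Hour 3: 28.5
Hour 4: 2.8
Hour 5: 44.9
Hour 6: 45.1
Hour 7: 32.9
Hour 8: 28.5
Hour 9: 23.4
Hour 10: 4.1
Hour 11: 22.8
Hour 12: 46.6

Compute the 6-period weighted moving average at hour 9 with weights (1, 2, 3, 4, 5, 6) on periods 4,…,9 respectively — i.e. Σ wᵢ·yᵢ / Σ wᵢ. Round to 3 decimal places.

Weighted sum: 1·2.8 + 2·44.9 + 3·45.1 + 4·32.9 + 5·28.5 + 6·23.4 = 2.8 + 89.8 + 135.3 + 131.6 + 142.5 + 140.4 = 642.4
Weight total: 1 + 2 + 3 + 4 + 5 + 6 = 21
WMA = 642.4 / 21 = 30.590

30.590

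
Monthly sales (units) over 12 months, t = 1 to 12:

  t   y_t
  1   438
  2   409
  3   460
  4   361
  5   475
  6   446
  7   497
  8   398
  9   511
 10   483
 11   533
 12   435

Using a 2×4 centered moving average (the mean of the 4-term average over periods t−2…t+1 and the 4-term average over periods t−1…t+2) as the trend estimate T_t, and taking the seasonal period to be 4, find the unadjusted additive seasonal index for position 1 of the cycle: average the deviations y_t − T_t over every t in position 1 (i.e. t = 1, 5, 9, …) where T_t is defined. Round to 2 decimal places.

Season position 1 occurs at t = 5, 9 (where T_t is defined).
t=5: T_5 = 440.1250; y_5 − T_5 = 475 − 440.1250 = 34.8750
t=9: T_9 = 476.7500; y_9 − T_9 = 511 − 476.7500 = 34.2500
Mean deviation: (34.8750 + 34.2500) / 2 = 34.56

34.56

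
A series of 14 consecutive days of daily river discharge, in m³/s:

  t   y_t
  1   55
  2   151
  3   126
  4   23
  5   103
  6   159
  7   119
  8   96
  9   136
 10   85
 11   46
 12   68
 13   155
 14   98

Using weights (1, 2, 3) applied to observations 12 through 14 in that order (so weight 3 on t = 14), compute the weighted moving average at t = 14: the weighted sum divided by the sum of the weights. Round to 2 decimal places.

Weighted sum: 1·68 + 2·155 + 3·98 = 68 + 310 + 294 = 672
Weight total: 1 + 2 + 3 = 6
WMA = 672 / 6 = 112.00

112.00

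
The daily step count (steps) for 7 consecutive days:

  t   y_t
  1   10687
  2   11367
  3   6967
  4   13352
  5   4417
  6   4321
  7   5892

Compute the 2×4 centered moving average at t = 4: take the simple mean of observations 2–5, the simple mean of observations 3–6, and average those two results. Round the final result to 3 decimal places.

8145.000

Sum over 2–5: 11367 + 6967 + 13352 + 4417 = 36103
Sum over 3–6: 6967 + 13352 + 4417 + 4321 = 29057
CMA at t=4 = (36103 + 29057) / (2·4) = 65160 / 8 = 8145.000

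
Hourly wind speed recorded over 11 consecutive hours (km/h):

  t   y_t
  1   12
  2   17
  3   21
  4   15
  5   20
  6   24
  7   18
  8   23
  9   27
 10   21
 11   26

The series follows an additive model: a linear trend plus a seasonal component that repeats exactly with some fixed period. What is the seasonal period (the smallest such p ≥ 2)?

First differences y_{t+1} − y_t: 5, 4, -6, 5, 4, -6, 5, 4, …
The difference pattern repeats every 3 terms and not for any smaller step, so p = 3.

3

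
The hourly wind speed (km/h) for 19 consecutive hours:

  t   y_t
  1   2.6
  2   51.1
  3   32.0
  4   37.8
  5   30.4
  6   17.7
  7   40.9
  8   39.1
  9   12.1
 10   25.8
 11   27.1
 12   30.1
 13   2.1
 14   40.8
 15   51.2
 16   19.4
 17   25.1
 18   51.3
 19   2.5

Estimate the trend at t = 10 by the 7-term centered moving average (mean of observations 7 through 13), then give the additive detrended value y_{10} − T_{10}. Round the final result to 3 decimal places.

Trend T_10 = (40.9 + 39.1 + 12.1 + 25.8 + 27.1 + 30.1 + 2.1) / 7 = 177.2/7 = 25.31429
Detrended value: 25.8 − 25.31429 = 0.486

0.486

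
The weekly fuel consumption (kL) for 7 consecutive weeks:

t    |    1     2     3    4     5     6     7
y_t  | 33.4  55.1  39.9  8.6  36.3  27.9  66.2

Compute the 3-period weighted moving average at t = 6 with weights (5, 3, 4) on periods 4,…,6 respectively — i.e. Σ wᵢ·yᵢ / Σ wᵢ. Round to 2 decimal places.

21.96

Weighted sum: 5·8.6 + 3·36.3 + 4·27.9 = 43.0 + 108.9 + 111.6 = 263.5
Weight total: 5 + 3 + 4 = 12
WMA = 263.5 / 12 = 21.96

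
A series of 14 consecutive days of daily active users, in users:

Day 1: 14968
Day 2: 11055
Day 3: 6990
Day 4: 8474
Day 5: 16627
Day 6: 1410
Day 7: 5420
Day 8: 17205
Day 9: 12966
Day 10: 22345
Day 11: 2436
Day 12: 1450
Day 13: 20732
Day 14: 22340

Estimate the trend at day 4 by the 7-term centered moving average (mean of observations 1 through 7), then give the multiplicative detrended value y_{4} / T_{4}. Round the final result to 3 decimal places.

0.913

Trend T_4 = (14968 + 11055 + 6990 + 8474 + 16627 + 1410 + 5420) / 7 = 64944/7 = 9277.71429
Ratio to trend: 8474 / 9277.71429 = 0.913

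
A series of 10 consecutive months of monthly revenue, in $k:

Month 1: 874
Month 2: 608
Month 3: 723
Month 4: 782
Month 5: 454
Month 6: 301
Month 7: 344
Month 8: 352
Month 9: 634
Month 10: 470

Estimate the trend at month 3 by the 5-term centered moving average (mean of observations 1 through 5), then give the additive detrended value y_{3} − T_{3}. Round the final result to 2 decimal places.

34.80

Trend T_3 = (874 + 608 + 723 + 782 + 454) / 5 = 3441/5 = 688.2000
Detrended value: 723 − 688.2000 = 34.80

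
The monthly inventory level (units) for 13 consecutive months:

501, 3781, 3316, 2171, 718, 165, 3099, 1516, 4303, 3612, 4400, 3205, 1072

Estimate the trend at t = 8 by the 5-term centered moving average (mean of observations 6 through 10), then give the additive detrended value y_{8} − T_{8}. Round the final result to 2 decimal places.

Trend T_8 = (165 + 3099 + 1516 + 4303 + 3612) / 5 = 12695/5 = 2539.0000
Detrended value: 1516 − 2539.0000 = -1023.00

-1023.00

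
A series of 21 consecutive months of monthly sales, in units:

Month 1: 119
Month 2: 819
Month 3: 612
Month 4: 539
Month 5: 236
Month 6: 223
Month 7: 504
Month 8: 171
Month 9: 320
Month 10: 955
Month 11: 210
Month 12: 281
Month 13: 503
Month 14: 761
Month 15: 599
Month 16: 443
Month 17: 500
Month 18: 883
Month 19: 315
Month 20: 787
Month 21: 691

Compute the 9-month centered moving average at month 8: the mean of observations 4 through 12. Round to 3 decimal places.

382.111

Sum of periods 4–12: 539 + 236 + 223 + 504 + 171 + 320 + 955 + 210 + 281 = 3439
Divide by 9: 3439 / 9 = 382.111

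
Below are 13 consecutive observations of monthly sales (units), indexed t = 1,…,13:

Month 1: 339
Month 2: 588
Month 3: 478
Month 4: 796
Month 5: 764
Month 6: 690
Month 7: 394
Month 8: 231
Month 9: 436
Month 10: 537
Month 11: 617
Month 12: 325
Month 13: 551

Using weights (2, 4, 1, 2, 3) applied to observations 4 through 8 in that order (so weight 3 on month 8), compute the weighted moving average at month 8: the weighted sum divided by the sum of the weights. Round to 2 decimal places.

Weighted sum: 2·796 + 4·764 + 1·690 + 2·394 + 3·231 = 1592 + 3056 + 690 + 788 + 693 = 6819
Weight total: 2 + 4 + 1 + 2 + 3 = 12
WMA = 6819 / 12 = 568.25

568.25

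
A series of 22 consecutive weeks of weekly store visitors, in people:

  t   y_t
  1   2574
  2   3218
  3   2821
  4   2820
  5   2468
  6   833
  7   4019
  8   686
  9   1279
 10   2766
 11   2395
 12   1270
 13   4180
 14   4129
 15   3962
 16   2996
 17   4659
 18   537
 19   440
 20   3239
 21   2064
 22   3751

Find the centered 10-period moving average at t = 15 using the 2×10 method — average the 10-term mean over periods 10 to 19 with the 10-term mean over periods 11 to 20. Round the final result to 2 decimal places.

Sum over 10–19: 2766 + 2395 + 1270 + 4180 + 4129 + 3962 + 2996 + 4659 + 537 + 440 = 27334
Sum over 11–20: 2395 + 1270 + 4180 + 4129 + 3962 + 2996 + 4659 + 537 + 440 + 3239 = 27807
CMA at t=15 = (27334 + 27807) / (2·10) = 55141 / 20 = 2757.05

2757.05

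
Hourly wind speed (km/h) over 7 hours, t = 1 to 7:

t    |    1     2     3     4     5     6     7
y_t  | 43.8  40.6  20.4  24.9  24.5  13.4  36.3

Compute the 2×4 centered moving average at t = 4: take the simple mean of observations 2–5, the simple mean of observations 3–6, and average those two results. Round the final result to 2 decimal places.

Sum over 2–5: 40.6 + 20.4 + 24.9 + 24.5 = 110.4
Sum over 3–6: 20.4 + 24.9 + 24.5 + 13.4 = 83.2
CMA at t=4 = (110.4 + 83.2) / (2·4) = 193.6 / 8 = 24.20

24.20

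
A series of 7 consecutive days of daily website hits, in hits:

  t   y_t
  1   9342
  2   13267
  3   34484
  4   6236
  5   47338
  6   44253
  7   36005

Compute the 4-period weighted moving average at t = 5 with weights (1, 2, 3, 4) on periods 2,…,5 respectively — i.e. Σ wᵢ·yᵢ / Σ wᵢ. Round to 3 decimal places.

29029.500

Weighted sum: 1·13267 + 2·34484 + 3·6236 + 4·47338 = 13267 + 68968 + 18708 + 189352 = 290295
Weight total: 1 + 2 + 3 + 4 = 10
WMA = 290295 / 10 = 29029.500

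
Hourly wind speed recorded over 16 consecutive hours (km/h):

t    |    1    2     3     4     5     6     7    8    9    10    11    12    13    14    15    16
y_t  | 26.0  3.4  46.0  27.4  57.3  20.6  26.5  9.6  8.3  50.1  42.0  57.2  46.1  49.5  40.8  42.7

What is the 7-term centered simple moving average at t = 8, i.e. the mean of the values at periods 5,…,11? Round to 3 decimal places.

30.629

Sum of periods 5–11: 57.3 + 20.6 + 26.5 + 9.6 + 8.3 + 50.1 + 42.0 = 214.4
Divide by 7: 214.4 / 7 = 30.629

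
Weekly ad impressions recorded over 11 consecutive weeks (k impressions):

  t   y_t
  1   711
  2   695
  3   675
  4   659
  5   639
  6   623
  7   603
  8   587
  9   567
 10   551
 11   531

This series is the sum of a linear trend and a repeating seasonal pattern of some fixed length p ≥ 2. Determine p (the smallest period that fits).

First differences y_{t+1} − y_t: -16, -20, -16, -20, -16, -20, …
The difference pattern repeats every 2 terms and not for any smaller step, so p = 2.

2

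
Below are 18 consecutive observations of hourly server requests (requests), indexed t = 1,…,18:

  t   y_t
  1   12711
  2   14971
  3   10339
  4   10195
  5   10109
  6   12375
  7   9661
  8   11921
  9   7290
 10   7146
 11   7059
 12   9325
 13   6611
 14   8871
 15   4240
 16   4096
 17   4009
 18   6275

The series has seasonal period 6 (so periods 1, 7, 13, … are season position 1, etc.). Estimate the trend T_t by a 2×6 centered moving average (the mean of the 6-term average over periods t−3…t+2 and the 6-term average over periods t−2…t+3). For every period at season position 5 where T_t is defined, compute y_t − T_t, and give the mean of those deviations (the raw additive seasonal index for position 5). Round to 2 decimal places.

-912.00

Season position 5 occurs at t = 5, 11 (where T_t is defined).
t=5: T_5 = 11020.8333; y_5 − T_5 = 10109 − 11020.8333 = -911.8333
t=11: T_11 = 7971.1667; y_11 − T_11 = 7059 − 7971.1667 = -912.1667
Mean deviation: (-911.8333 + -912.1667) / 2 = -912.00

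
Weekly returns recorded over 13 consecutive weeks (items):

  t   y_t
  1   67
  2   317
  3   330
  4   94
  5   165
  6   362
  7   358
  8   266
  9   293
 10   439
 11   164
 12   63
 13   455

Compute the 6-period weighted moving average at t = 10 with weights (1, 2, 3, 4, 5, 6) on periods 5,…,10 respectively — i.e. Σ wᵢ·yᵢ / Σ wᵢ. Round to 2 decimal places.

Weighted sum: 1·165 + 2·362 + 3·358 + 4·266 + 5·293 + 6·439 = 165 + 724 + 1074 + 1064 + 1465 + 2634 = 7126
Weight total: 1 + 2 + 3 + 4 + 5 + 6 = 21
WMA = 7126 / 21 = 339.33

339.33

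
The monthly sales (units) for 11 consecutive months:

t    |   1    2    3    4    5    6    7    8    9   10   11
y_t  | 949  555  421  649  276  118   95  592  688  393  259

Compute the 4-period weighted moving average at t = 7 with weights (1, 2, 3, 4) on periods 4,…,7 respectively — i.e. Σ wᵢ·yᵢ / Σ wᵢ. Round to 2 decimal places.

193.50

Weighted sum: 1·649 + 2·276 + 3·118 + 4·95 = 649 + 552 + 354 + 380 = 1935
Weight total: 1 + 2 + 3 + 4 = 10
WMA = 1935 / 10 = 193.50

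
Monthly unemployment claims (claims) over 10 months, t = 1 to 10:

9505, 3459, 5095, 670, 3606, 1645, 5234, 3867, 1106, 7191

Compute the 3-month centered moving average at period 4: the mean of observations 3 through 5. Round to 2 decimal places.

Sum of periods 3–5: 5095 + 670 + 3606 = 9371
Divide by 3: 9371 / 3 = 3123.67

3123.67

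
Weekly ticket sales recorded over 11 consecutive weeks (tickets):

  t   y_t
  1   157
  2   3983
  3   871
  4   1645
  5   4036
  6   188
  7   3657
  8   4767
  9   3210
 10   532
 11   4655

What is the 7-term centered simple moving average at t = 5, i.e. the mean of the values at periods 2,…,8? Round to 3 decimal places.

2735.286

Sum of periods 2–8: 3983 + 871 + 1645 + 4036 + 188 + 3657 + 4767 = 19147
Divide by 7: 19147 / 7 = 2735.286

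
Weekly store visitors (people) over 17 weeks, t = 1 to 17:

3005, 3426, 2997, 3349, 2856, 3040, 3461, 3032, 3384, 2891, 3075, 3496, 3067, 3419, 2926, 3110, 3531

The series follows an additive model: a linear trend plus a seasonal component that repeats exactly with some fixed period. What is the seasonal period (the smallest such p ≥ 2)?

First differences y_{t+1} − y_t: 421, -429, 352, -493, 184, 421, -429, 352, -493, 184, 421, -429, …
The difference pattern repeats every 5 terms and not for any smaller step, so p = 5.

5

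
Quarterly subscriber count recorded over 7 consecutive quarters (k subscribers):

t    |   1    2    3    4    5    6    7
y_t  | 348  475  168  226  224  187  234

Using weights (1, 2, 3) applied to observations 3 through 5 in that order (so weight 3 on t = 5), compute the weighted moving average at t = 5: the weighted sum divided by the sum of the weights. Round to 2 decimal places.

Weighted sum: 1·168 + 2·226 + 3·224 = 168 + 452 + 672 = 1292
Weight total: 1 + 2 + 3 = 6
WMA = 1292 / 6 = 215.33

215.33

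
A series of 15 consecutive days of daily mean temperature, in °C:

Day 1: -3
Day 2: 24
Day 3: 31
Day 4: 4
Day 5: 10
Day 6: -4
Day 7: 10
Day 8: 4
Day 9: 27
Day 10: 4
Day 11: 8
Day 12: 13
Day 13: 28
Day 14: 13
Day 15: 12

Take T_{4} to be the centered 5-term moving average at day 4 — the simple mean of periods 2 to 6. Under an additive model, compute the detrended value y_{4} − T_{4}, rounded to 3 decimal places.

-9.000

Trend T_4 = (24 + 31 + 4 + 10 + (-4)) / 5 = 65/5 = 13.00000
Detrended value: 4 − 13.00000 = -9.000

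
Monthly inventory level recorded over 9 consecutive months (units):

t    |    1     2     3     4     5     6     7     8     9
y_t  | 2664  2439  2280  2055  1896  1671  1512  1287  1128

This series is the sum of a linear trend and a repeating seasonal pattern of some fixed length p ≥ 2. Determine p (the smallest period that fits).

First differences y_{t+1} − y_t: -225, -159, -225, -159, -225, -159, …
The difference pattern repeats every 2 terms and not for any smaller step, so p = 2.

2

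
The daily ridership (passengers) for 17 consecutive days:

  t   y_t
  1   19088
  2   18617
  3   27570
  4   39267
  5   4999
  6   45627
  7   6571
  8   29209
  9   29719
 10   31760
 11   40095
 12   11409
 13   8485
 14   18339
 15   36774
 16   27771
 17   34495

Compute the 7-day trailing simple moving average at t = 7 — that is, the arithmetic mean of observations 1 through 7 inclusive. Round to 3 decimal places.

Sum of periods 1–7: 19088 + 18617 + 27570 + 39267 + 4999 + 45627 + 6571 = 161739
Divide by 7: 161739 / 7 = 23105.571

23105.571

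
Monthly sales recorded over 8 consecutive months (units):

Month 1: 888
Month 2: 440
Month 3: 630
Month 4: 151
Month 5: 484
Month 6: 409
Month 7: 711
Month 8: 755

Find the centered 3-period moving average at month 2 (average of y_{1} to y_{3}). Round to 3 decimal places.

652.667

Sum of periods 1–3: 888 + 440 + 630 = 1958
Divide by 3: 1958 / 3 = 652.667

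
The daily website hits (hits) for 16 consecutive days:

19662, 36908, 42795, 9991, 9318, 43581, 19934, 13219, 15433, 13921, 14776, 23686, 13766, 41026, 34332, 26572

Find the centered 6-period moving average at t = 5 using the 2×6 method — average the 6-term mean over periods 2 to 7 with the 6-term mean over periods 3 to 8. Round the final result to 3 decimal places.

Sum over 2–7: 36908 + 42795 + 9991 + 9318 + 43581 + 19934 = 162527
Sum over 3–8: 42795 + 9991 + 9318 + 43581 + 19934 + 13219 = 138838
CMA at t=5 = (162527 + 138838) / (2·6) = 301365 / 12 = 25113.750

25113.750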